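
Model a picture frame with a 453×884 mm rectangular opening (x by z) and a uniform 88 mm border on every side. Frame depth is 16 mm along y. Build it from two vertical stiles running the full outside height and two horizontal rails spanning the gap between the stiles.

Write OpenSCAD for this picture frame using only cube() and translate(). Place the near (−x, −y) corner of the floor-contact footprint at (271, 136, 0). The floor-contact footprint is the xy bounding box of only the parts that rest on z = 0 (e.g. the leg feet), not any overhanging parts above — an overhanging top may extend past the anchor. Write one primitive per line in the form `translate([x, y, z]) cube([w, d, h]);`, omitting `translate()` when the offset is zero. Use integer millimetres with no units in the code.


translate([271, 136, 0]) cube([88, 16, 1060]);
translate([812, 136, 0]) cube([88, 16, 1060]);
translate([359, 136, 0]) cube([453, 16, 88]);
translate([359, 136, 972]) cube([453, 16, 88]);


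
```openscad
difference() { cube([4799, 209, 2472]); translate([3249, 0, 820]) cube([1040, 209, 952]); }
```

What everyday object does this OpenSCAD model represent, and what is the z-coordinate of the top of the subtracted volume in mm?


A wall with a window opening. The window head height is 1772 mm.

A wall with a rectangular opening subtracted — a window. Sill at z = 820, opening 952 mm tall, so the head is at 820 + 952 = 1772 mm.


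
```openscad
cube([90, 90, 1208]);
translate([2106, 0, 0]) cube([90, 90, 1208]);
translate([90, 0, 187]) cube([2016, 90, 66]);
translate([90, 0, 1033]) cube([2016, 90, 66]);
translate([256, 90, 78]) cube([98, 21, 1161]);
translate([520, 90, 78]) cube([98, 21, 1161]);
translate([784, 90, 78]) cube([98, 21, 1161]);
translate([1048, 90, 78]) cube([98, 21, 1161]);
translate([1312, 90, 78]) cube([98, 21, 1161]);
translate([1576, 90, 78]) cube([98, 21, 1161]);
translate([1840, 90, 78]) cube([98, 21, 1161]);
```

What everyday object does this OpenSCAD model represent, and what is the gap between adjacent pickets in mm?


A fence section. The picket gap is 166 mm.

Two posts, two rails, 7 pickets — a fence section. Span 2016 mm holds 7 pickets of 98 mm with 8 equal gaps: ⌊(2016 − 7·98) / 8⌋ = 166 mm.


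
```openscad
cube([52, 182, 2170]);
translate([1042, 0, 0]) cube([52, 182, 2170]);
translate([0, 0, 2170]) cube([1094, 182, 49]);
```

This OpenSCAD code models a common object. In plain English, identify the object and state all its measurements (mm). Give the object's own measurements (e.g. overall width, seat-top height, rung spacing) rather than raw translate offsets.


A door frame. The clear opening is 990 mm wide and 2170 mm high. Two 52 mm wide jambs, 182 mm deep, stand either side of the opening from the floor to the top of the opening. A 49 mm thick head sits across the top of both jambs, spanning the full outside width of the frame.


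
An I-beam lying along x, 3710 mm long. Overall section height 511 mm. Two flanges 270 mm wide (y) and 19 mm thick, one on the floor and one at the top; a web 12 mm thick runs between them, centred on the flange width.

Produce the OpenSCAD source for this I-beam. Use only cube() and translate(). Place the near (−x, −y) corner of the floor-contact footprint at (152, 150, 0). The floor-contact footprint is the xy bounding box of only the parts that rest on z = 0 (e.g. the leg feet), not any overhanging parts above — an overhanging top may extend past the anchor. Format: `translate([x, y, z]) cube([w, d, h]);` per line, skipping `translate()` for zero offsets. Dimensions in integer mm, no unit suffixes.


translate([152, 150, 0]) cube([3710, 270, 19]);
translate([152, 279, 19]) cube([3710, 12, 473]);
translate([152, 150, 492]) cube([3710, 270, 19]);


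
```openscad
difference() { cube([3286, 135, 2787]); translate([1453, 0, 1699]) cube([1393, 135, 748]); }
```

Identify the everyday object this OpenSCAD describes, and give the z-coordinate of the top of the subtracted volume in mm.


A wall with a window opening. The window head height is 2447 mm.

A wall with a rectangular opening subtracted — a window. Sill at z = 1699, opening 748 mm tall, so the head is at 1699 + 748 = 2447 mm.


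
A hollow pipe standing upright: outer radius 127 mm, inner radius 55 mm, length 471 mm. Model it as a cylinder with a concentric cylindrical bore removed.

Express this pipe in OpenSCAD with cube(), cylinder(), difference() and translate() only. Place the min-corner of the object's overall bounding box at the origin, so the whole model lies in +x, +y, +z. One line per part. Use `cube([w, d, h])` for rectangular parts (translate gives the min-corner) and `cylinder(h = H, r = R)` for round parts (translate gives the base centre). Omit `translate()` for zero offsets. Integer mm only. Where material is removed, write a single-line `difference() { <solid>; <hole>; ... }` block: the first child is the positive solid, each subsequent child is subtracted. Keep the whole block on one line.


difference() { translate([127, 127, 0]) cylinder(h = 471, r = 127); translate([127, 127, 0]) cylinder(h = 471, r = 55); }


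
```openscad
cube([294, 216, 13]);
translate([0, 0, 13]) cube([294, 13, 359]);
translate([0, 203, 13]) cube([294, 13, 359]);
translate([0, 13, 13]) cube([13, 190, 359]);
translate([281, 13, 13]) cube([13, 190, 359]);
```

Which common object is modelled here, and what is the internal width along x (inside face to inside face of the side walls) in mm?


An open box. The internal width is 268 mm.

A 294×216 base slab with four walls standing on it — an open box. The base is 294 mm wide and the walls are 13 mm thick, so the internal width is 294 − 2 × 13 = 268 mm.


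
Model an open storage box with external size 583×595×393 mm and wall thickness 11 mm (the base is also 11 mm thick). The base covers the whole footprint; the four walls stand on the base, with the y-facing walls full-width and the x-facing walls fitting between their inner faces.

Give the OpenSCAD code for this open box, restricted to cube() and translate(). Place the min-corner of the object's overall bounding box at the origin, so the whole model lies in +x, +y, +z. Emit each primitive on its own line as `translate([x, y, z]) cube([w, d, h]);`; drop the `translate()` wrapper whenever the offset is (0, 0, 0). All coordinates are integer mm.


cube([583, 595, 11]);
translate([0, 0, 11]) cube([583, 11, 382]);
translate([0, 584, 11]) cube([583, 11, 382]);
translate([0, 11, 11]) cube([11, 573, 382]);
translate([572, 11, 11]) cube([11, 573, 382]);


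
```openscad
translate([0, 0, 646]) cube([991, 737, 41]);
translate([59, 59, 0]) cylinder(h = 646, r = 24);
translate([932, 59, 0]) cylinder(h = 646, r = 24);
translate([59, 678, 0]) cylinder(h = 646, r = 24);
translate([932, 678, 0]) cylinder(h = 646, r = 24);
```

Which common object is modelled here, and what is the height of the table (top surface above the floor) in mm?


A table. The table height is 687 mm.

A 991×737×41 slab sits at z = 646 on four Ø48 mm round legs — a table. The top surface is at 646 + 41 = 687 mm.


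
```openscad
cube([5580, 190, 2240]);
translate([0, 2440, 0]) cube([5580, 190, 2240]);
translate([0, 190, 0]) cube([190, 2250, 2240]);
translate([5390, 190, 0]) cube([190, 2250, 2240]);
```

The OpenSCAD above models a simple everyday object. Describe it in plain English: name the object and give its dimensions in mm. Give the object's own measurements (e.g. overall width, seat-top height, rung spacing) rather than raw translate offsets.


The wall frame of a small rectangular building: four walls, each 2240 mm tall and 190 mm thick, enclosing a footprint 5580 mm (x) by 2630 mm (y) outside-to-outside, with no floor or roof. The front and back walls (the −y and +y sides) span the full width; the two side walls fit between them.


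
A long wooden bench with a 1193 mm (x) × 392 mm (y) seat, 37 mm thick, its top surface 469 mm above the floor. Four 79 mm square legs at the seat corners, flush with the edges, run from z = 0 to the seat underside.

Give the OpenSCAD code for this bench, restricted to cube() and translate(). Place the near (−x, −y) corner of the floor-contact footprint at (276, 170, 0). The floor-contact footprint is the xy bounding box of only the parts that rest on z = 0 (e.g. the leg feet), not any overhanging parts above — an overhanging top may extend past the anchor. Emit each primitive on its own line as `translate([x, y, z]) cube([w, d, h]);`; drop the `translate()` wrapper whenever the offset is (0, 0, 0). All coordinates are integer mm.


translate([276, 170, 432]) cube([1193, 392, 37]);
translate([276, 170, 0]) cube([79, 79, 432]);
translate([276, 483, 0]) cube([79, 79, 432]);
translate([1390, 170, 0]) cube([79, 79, 432]);
translate([1390, 483, 0]) cube([79, 79, 432]);


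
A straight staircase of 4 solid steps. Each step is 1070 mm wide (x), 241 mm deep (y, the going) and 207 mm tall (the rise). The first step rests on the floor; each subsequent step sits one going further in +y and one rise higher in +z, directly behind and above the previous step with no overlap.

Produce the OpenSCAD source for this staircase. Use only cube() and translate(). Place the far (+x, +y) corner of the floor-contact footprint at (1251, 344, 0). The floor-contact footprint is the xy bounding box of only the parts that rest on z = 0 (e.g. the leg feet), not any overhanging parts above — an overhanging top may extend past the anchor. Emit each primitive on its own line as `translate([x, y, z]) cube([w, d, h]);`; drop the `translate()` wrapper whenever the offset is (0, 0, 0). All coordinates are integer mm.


translate([181, 103, 0]) cube([1070, 241, 207]);
translate([181, 344, 207]) cube([1070, 241, 207]);
translate([181, 585, 414]) cube([1070, 241, 207]);
translate([181, 826, 621]) cube([1070, 241, 207]);


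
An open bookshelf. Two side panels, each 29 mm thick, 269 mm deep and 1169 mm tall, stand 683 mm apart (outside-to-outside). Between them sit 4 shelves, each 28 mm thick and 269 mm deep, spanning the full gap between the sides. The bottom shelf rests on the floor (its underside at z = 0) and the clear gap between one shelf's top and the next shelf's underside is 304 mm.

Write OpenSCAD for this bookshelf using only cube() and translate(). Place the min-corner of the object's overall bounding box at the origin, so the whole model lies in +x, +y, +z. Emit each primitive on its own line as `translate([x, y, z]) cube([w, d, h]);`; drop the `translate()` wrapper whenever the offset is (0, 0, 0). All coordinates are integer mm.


cube([29, 269, 1169]);
translate([654, 0, 0]) cube([29, 269, 1169]);
translate([29, 0, 0]) cube([625, 269, 28]);
translate([29, 0, 332]) cube([625, 269, 28]);
translate([29, 0, 664]) cube([625, 269, 28]);
translate([29, 0, 996]) cube([625, 269, 28]);


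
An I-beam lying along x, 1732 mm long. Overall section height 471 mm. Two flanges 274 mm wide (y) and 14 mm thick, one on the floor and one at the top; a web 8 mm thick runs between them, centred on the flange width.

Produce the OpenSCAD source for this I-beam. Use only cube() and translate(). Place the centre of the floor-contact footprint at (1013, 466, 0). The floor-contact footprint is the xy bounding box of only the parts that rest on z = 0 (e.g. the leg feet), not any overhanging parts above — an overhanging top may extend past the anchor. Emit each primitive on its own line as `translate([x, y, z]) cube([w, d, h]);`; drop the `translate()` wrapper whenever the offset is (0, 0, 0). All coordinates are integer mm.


translate([147, 329, 0]) cube([1732, 274, 14]);
translate([147, 462, 14]) cube([1732, 8, 443]);
translate([147, 329, 457]) cube([1732, 274, 14]);


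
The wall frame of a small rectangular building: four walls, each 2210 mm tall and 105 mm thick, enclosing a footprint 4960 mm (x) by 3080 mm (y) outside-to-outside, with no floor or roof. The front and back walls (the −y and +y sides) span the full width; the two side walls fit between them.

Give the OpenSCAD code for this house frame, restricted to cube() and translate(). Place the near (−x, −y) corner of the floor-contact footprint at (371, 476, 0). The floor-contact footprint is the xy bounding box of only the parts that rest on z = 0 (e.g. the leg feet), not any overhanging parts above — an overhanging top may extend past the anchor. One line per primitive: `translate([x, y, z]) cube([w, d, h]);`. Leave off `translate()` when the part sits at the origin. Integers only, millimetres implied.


translate([371, 476, 0]) cube([4960, 105, 2210]);
translate([371, 3451, 0]) cube([4960, 105, 2210]);
translate([371, 581, 0]) cube([105, 2870, 2210]);
translate([5226, 581, 0]) cube([105, 2870, 2210]);


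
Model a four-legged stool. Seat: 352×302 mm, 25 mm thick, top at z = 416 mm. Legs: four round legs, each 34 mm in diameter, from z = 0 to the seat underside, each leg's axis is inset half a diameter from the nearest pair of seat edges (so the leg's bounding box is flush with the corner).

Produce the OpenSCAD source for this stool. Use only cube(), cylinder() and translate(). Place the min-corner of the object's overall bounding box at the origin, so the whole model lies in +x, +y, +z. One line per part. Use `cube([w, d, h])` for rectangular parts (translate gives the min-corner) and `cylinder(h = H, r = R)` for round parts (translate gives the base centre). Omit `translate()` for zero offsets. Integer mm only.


// leg_h = 416 - 25 = 391
translate([0, 0, 391]) cube([352, 302, 25]);
translate([17, 17, 0]) cylinder(h = 391, r = 17);
translate([335, 17, 0]) cylinder(h = 391, r = 17);
translate([17, 285, 0]) cylinder(h = 391, r = 17);
translate([335, 285, 0]) cylinder(h = 391, r = 17);


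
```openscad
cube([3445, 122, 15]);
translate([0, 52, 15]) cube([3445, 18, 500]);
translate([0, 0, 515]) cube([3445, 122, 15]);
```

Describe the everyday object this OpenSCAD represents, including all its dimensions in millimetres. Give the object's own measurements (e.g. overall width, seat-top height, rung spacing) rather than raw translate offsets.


An I-beam lying along x, 3445 mm long. Overall section height 530 mm. Two flanges 122 mm wide (y) and 15 mm thick, one on the floor and one at the top; a web 18 mm thick runs between them, centred on the flange width.


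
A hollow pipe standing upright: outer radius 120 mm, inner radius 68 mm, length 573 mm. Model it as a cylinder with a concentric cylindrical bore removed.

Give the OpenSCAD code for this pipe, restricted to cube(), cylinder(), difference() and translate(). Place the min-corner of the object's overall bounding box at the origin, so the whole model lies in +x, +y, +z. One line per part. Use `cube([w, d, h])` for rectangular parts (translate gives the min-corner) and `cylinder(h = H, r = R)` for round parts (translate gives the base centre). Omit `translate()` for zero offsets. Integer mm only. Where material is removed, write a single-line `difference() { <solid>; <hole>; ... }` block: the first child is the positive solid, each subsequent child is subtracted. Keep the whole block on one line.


difference() { translate([120, 120, 0]) cylinder(h = 573, r = 120); translate([120, 120, 0]) cylinder(h = 573, r = 68); }


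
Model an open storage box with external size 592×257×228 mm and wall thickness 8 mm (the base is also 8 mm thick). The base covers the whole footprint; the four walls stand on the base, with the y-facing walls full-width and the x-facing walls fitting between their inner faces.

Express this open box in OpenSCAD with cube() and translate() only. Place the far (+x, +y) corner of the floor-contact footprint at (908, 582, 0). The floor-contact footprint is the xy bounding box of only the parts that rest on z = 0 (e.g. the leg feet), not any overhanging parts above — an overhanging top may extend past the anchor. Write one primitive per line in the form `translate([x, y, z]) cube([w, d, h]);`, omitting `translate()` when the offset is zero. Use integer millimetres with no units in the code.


translate([316, 325, 0]) cube([592, 257, 8]);
translate([316, 325, 8]) cube([592, 8, 220]);
translate([316, 574, 8]) cube([592, 8, 220]);
translate([316, 333, 8]) cube([8, 241, 220]);
translate([900, 333, 8]) cube([8, 241, 220]);


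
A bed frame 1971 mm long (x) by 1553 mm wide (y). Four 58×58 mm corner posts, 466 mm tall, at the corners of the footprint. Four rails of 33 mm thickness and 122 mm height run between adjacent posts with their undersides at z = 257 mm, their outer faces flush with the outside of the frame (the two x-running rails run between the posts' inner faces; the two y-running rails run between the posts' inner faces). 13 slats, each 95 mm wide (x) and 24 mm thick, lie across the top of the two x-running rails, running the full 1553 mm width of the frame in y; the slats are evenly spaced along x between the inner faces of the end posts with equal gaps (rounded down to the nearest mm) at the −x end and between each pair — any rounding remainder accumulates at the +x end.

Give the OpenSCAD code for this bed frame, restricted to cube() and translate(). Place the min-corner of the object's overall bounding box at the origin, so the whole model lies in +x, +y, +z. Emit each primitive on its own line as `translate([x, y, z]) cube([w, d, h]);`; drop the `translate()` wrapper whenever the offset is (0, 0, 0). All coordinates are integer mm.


cube([58, 58, 466]);
translate([0, 1495, 0]) cube([58, 58, 466]);
translate([1913, 0, 0]) cube([58, 58, 466]);
translate([1913, 1495, 0]) cube([58, 58, 466]);
translate([58, 0, 257]) cube([1855, 33, 122]);
translate([58, 1520, 257]) cube([1855, 33, 122]);
translate([0, 58, 257]) cube([33, 1437, 122]);
translate([1938, 58, 257]) cube([33, 1437, 122]);
translate([102, 0, 379]) cube([95, 1553, 24]);
translate([241, 0, 379]) cube([95, 1553, 24]);
translate([380, 0, 379]) cube([95, 1553, 24]);
translate([519, 0, 379]) cube([95, 1553, 24]);
translate([658, 0, 379]) cube([95, 1553, 24]);
translate([797, 0, 379]) cube([95, 1553, 24]);
translate([936, 0, 379]) cube([95, 1553, 24]);
translate([1075, 0, 379]) cube([95, 1553, 24]);
translate([1214, 0, 379]) cube([95, 1553, 24]);
translate([1353, 0, 379]) cube([95, 1553, 24]);
translate([1492, 0, 379]) cube([95, 1553, 24]);
translate([1631, 0, 379]) cube([95, 1553, 24]);
translate([1770, 0, 379]) cube([95, 1553, 24]);


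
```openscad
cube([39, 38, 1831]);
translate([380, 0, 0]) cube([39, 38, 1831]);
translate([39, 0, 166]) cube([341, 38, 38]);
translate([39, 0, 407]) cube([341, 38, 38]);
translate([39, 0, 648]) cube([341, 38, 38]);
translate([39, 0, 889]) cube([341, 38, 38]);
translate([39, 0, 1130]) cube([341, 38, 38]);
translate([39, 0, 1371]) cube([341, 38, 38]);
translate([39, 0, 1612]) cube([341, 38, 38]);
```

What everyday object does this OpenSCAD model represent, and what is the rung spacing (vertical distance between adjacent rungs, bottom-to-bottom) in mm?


A ladder. The rung spacing is 241 mm.

Two tall 39×38 posts with 7 short bars between them — a ladder. Adjacent rungs sit at z = 166 and z = 407, so the spacing is 407 − 166 = 241 mm.


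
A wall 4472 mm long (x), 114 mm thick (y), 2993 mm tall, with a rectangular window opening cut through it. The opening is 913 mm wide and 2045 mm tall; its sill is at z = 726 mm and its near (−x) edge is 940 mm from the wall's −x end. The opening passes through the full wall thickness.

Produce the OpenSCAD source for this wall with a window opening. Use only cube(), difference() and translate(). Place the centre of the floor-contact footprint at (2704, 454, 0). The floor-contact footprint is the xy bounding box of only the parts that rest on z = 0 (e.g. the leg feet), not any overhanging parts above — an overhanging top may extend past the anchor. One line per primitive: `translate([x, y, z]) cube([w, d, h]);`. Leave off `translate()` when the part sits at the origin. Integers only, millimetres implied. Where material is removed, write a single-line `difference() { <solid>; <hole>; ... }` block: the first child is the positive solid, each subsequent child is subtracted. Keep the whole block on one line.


difference() { translate([468, 397, 0]) cube([4472, 114, 2993]); translate([1408, 397, 726]) cube([913, 114, 2045]); }


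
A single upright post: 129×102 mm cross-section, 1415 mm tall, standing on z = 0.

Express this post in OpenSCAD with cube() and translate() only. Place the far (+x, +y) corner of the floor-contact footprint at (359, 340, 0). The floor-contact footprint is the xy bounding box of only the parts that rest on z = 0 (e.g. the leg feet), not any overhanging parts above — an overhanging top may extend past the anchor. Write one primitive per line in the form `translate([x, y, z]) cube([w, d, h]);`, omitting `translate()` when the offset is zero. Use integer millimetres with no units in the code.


translate([230, 238, 0]) cube([129, 102, 1415]);


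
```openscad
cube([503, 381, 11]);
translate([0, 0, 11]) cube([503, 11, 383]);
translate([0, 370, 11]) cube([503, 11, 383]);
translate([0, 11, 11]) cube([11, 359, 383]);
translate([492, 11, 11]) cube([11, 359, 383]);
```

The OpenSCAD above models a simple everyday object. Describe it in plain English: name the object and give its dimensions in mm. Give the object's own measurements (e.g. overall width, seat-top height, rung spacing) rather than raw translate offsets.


An open-topped rectangular box: outside dimensions 503×381×394 mm, with a uniform wall and base thickness of 11 mm. The base is a full 503×381 slab on the floor; four walls sit on top of the base. The front and back walls (the −y and +y sides) span the full width; the two side walls fit between them.


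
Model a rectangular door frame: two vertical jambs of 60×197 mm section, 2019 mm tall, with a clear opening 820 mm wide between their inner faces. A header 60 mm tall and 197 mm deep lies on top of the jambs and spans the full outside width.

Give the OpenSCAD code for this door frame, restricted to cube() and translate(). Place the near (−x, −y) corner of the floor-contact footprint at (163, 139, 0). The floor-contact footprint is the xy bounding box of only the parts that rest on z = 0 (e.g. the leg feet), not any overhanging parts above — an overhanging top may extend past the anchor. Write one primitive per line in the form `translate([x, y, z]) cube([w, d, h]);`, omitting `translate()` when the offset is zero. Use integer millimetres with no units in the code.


translate([163, 139, 0]) cube([60, 197, 2019]);
translate([1043, 139, 0]) cube([60, 197, 2019]);
translate([163, 139, 2019]) cube([940, 197, 60]);


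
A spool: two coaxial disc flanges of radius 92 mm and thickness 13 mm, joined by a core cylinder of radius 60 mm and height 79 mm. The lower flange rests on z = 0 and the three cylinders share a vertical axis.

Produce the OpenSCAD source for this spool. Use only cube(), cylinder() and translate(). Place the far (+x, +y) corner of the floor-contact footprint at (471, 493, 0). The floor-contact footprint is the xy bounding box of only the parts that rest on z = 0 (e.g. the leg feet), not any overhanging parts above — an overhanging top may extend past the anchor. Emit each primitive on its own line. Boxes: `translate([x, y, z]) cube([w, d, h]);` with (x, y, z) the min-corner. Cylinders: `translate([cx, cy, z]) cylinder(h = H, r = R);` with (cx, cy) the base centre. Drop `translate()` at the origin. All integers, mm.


translate([379, 401, 0]) cylinder(h = 13, r = 92);
translate([379, 401, 13]) cylinder(h = 79, r = 60);
translate([379, 401, 92]) cylinder(h = 13, r = 92);


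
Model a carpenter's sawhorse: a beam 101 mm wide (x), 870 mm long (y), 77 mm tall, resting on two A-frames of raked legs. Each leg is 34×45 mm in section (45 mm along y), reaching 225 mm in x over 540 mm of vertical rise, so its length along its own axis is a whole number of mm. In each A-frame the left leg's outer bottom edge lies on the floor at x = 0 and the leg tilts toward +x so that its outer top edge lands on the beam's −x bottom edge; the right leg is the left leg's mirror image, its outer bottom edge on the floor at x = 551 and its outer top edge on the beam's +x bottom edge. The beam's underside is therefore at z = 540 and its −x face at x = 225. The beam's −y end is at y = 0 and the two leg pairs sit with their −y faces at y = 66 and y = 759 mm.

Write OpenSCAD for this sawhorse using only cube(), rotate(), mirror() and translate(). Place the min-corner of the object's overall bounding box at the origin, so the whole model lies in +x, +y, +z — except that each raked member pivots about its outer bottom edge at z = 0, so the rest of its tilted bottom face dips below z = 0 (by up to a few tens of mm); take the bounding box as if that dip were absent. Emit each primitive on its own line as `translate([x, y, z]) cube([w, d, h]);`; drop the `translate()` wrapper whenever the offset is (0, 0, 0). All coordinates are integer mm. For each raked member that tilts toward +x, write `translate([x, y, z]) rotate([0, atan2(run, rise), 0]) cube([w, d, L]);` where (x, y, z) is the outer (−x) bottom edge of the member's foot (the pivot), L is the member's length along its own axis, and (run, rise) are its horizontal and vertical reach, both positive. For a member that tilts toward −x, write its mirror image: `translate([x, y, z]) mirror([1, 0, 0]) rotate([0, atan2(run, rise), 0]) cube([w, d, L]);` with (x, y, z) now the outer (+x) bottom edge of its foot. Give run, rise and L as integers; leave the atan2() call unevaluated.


translate([225, 0, 540]) cube([101, 870, 77]);
translate([0, 66, 0]) rotate([0, atan2(225, 540), 0]) cube([34, 45, 585]);
translate([551, 66, 0]) mirror([1, 0, 0]) rotate([0, atan2(225, 540), 0]) cube([34, 45, 585]);
translate([0, 759, 0]) rotate([0, atan2(225, 540), 0]) cube([34, 45, 585]);
translate([551, 759, 0]) mirror([1, 0, 0]) rotate([0, atan2(225, 540), 0]) cube([34, 45, 585]);


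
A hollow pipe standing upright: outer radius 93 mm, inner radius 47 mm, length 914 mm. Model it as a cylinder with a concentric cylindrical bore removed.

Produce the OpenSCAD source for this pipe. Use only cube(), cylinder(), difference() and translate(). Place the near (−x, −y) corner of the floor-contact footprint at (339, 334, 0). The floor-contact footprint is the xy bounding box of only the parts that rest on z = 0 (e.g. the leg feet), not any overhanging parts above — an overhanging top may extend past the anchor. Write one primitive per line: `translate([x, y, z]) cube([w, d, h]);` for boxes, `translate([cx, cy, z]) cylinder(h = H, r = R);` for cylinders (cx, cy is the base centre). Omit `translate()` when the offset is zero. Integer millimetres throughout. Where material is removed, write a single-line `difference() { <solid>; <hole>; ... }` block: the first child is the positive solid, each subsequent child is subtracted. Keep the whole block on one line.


difference() { translate([432, 427, 0]) cylinder(h = 914, r = 93); translate([432, 427, 0]) cylinder(h = 914, r = 47); }


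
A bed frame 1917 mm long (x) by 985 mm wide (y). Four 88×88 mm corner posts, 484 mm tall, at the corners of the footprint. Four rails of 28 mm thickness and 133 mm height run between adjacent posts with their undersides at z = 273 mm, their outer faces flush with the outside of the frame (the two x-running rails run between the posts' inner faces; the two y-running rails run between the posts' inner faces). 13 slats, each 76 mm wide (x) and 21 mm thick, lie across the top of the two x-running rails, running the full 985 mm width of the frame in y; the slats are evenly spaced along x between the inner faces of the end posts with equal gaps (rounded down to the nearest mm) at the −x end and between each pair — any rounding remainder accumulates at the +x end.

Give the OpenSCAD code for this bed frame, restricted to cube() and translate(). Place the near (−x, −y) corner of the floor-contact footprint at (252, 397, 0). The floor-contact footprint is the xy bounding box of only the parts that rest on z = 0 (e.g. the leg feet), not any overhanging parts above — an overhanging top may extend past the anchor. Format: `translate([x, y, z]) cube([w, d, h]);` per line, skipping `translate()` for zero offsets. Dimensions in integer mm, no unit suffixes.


// slat z = rail_z + rail_h = 273 + 133 = 406
// slat gap = ⌊(1741 − 13·76) / 14⌋ = 53
translate([252, 397, 0]) cube([88, 88, 484]);
translate([252, 1294, 0]) cube([88, 88, 484]);
translate([2081, 397, 0]) cube([88, 88, 484]);
translate([2081, 1294, 0]) cube([88, 88, 484]);
translate([340, 397, 273]) cube([1741, 28, 133]);
translate([340, 1354, 273]) cube([1741, 28, 133]);
translate([252, 485, 273]) cube([28, 809, 133]);
translate([2141, 485, 273]) cube([28, 809, 133]);
translate([393, 397, 406]) cube([76, 985, 21]);
translate([522, 397, 406]) cube([76, 985, 21]);
translate([651, 397, 406]) cube([76, 985, 21]);
translate([780, 397, 406]) cube([76, 985, 21]);
translate([909, 397, 406]) cube([76, 985, 21]);
translate([1038, 397, 406]) cube([76, 985, 21]);
translate([1167, 397, 406]) cube([76, 985, 21]);
translate([1296, 397, 406]) cube([76, 985, 21]);
translate([1425, 397, 406]) cube([76, 985, 21]);
translate([1554, 397, 406]) cube([76, 985, 21]);
translate([1683, 397, 406]) cube([76, 985, 21]);
translate([1812, 397, 406]) cube([76, 985, 21]);
translate([1941, 397, 406]) cube([76, 985, 21]);


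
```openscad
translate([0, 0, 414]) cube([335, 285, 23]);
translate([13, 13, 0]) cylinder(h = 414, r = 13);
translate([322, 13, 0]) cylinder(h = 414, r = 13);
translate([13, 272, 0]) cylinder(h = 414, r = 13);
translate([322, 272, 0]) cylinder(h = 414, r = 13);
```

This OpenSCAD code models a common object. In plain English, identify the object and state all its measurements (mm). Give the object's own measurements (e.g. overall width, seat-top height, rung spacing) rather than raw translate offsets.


A simple wooden stool: a rectangular seat 335 mm (x) by 285 mm (y), 23 mm thick, top face at z = 437 mm, on four round legs, each 26 mm in diameter. The legs rest on z = 0, each leg's axis is inset half a diameter from the nearest pair of seat edges (so the leg's bounding box is flush with the corner).


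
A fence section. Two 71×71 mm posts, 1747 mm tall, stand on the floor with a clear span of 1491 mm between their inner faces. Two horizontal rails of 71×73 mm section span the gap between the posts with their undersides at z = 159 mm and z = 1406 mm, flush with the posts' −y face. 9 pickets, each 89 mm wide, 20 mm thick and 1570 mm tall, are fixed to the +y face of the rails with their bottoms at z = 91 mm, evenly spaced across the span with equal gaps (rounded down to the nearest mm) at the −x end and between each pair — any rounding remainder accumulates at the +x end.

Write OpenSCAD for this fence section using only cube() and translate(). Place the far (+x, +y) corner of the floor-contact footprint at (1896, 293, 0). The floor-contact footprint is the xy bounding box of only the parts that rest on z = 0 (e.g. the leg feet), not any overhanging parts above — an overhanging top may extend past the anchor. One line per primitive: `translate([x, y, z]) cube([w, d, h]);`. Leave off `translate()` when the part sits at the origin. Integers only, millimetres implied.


translate([263, 222, 0]) cube([71, 71, 1747]);
translate([1825, 222, 0]) cube([71, 71, 1747]);
translate([334, 222, 159]) cube([1491, 71, 73]);
translate([334, 222, 1406]) cube([1491, 71, 73]);
translate([403, 293, 91]) cube([89, 20, 1570]);
translate([561, 293, 91]) cube([89, 20, 1570]);
translate([719, 293, 91]) cube([89, 20, 1570]);
translate([877, 293, 91]) cube([89, 20, 1570]);
translate([1035, 293, 91]) cube([89, 20, 1570]);
translate([1193, 293, 91]) cube([89, 20, 1570]);
translate([1351, 293, 91]) cube([89, 20, 1570]);
translate([1509, 293, 91]) cube([89, 20, 1570]);
translate([1667, 293, 91]) cube([89, 20, 1570]);


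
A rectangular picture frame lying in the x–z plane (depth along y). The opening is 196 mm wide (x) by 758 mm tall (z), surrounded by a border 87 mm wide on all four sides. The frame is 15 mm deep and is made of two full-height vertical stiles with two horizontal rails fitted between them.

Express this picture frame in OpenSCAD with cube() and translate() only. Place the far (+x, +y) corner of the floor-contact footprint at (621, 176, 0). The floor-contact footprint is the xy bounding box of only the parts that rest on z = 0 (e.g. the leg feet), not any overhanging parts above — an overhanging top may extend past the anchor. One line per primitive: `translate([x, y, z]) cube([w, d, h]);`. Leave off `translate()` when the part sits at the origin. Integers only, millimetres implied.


translate([251, 161, 0]) cube([87, 15, 932]);
translate([534, 161, 0]) cube([87, 15, 932]);
translate([338, 161, 0]) cube([196, 15, 87]);
translate([338, 161, 845]) cube([196, 15, 87]);


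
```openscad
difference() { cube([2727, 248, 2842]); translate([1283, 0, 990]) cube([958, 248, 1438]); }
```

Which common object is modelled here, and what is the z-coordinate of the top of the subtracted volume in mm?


A wall with a window opening. The window head height is 2428 mm.

A wall with a rectangular opening subtracted — a window. Sill at z = 990, opening 1438 mm tall, so the head is at 990 + 1438 = 2428 mm.


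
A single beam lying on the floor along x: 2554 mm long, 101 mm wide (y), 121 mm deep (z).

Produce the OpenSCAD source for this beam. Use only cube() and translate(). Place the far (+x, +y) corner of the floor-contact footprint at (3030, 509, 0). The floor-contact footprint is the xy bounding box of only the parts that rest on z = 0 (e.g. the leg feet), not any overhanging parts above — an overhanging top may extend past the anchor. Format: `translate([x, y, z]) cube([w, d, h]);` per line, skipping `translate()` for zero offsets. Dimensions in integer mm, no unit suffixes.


translate([476, 408, 0]) cube([2554, 101, 121]);


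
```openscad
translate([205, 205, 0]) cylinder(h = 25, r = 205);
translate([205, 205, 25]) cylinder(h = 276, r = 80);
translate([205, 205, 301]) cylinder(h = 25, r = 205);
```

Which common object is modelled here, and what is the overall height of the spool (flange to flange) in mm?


A spool. The overall height is 326 mm.

Three coaxial cylinders, large–small–large — a spool. Two 25 mm flanges and a 276 mm core give 25 + 276 + 25 = 326 mm.


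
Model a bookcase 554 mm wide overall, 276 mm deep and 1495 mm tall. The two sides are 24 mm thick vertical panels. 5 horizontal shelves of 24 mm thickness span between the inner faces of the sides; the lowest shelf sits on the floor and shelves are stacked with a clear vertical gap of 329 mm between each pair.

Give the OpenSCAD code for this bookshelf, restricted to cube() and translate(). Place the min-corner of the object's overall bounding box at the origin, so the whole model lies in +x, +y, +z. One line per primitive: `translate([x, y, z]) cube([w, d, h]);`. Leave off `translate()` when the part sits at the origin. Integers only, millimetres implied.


cube([24, 276, 1495]);
translate([530, 0, 0]) cube([24, 276, 1495]);
translate([24, 0, 0]) cube([506, 276, 24]);
translate([24, 0, 353]) cube([506, 276, 24]);
translate([24, 0, 706]) cube([506, 276, 24]);
translate([24, 0, 1059]) cube([506, 276, 24]);
translate([24, 0, 1412]) cube([506, 276, 24]);


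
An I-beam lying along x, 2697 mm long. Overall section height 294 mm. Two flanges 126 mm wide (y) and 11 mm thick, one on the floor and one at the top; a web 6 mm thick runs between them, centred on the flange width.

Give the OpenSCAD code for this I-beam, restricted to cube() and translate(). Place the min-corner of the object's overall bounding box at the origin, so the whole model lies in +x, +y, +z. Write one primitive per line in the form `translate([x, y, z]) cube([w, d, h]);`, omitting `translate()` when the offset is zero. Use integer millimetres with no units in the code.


cube([2697, 126, 11]);
translate([0, 60, 11]) cube([2697, 6, 272]);
translate([0, 0, 283]) cube([2697, 126, 11]);


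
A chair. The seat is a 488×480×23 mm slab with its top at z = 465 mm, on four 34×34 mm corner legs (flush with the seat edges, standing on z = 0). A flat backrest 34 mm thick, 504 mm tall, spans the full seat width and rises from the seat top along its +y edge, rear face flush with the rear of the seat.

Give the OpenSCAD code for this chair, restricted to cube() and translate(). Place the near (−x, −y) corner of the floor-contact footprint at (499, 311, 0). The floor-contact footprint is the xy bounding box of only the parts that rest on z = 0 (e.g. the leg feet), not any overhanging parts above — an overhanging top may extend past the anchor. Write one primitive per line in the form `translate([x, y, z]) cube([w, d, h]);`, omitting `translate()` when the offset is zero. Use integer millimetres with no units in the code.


translate([499, 311, 442]) cube([488, 480, 23]);
translate([499, 311, 0]) cube([34, 34, 442]);
translate([953, 311, 0]) cube([34, 34, 442]);
translate([499, 757, 0]) cube([34, 34, 442]);
translate([953, 757, 0]) cube([34, 34, 442]);
translate([499, 757, 465]) cube([488, 34, 504]);


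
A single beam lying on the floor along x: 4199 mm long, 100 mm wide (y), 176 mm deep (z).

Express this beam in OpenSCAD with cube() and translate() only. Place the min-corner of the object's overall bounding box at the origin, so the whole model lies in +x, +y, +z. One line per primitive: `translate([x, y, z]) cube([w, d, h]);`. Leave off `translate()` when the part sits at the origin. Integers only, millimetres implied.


cube([4199, 100, 176]);


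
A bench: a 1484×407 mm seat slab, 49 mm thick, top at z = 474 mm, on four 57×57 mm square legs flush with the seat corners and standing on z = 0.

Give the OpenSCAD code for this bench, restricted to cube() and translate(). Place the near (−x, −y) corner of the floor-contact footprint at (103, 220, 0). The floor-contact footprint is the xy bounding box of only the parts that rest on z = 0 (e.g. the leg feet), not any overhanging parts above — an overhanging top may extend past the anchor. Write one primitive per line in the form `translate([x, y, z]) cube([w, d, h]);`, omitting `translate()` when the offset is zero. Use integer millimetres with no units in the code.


translate([103, 220, 425]) cube([1484, 407, 49]);
translate([103, 220, 0]) cube([57, 57, 425]);
translate([103, 570, 0]) cube([57, 57, 425]);
translate([1530, 220, 0]) cube([57, 57, 425]);
translate([1530, 570, 0]) cube([57, 57, 425]);


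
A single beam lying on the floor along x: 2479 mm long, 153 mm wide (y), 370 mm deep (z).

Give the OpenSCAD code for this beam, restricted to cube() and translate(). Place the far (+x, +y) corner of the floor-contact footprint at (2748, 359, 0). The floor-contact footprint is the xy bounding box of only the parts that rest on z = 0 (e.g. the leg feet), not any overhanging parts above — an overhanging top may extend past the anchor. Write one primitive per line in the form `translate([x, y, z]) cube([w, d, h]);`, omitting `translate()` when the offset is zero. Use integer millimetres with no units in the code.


translate([269, 206, 0]) cube([2479, 153, 370]);


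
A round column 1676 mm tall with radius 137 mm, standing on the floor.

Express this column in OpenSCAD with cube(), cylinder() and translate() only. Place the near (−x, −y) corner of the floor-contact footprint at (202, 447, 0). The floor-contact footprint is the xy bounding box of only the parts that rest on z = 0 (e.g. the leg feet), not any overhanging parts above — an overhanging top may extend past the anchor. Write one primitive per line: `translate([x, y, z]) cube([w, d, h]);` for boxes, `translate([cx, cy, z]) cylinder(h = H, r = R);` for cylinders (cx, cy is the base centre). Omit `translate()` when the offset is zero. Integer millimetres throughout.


translate([339, 584, 0]) cylinder(h = 1676, r = 137);


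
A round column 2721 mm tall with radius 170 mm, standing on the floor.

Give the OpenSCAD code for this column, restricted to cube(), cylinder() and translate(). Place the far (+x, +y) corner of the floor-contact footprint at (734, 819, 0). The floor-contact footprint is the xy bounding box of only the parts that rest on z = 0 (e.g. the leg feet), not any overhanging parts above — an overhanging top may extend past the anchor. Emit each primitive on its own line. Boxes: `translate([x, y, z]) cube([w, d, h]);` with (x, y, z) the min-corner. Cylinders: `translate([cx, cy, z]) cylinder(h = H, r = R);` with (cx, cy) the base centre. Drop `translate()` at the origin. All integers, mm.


translate([564, 649, 0]) cylinder(h = 2721, r = 170);
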